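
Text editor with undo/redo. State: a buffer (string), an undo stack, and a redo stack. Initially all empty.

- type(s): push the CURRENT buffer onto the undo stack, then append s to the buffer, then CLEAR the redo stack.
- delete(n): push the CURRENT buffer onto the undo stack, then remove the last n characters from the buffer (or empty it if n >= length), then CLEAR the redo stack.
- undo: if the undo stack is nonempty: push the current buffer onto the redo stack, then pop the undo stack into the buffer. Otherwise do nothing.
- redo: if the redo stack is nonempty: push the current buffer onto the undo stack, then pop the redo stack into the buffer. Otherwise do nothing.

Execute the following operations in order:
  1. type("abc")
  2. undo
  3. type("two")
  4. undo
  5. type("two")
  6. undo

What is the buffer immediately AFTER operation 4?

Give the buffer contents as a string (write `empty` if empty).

Answer: empty

Derivation:
After op 1 (type): buf='abc' undo_depth=1 redo_depth=0
After op 2 (undo): buf='(empty)' undo_depth=0 redo_depth=1
After op 3 (type): buf='two' undo_depth=1 redo_depth=0
After op 4 (undo): buf='(empty)' undo_depth=0 redo_depth=1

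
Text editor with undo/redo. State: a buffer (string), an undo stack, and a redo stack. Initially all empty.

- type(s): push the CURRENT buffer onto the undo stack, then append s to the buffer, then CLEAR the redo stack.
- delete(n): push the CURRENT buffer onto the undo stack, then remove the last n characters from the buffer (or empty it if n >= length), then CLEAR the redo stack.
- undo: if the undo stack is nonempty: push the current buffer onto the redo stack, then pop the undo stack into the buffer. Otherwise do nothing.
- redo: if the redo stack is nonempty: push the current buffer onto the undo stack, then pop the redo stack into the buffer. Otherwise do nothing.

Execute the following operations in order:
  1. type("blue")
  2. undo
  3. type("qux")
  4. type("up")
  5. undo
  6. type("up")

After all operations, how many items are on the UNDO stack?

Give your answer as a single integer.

Answer: 2

Derivation:
After op 1 (type): buf='blue' undo_depth=1 redo_depth=0
After op 2 (undo): buf='(empty)' undo_depth=0 redo_depth=1
After op 3 (type): buf='qux' undo_depth=1 redo_depth=0
After op 4 (type): buf='quxup' undo_depth=2 redo_depth=0
After op 5 (undo): buf='qux' undo_depth=1 redo_depth=1
After op 6 (type): buf='quxup' undo_depth=2 redo_depth=0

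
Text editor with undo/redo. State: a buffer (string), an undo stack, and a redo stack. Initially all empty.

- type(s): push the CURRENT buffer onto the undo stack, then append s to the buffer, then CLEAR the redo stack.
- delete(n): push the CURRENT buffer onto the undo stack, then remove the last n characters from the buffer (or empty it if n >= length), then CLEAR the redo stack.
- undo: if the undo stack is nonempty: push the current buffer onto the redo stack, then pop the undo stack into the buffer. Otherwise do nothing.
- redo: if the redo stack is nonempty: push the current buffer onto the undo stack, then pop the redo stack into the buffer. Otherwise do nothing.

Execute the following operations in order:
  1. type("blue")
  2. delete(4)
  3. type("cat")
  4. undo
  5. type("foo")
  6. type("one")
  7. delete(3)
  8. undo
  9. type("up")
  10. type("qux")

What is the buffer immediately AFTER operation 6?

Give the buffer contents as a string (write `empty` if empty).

Answer: fooone

Derivation:
After op 1 (type): buf='blue' undo_depth=1 redo_depth=0
After op 2 (delete): buf='(empty)' undo_depth=2 redo_depth=0
After op 3 (type): buf='cat' undo_depth=3 redo_depth=0
After op 4 (undo): buf='(empty)' undo_depth=2 redo_depth=1
After op 5 (type): buf='foo' undo_depth=3 redo_depth=0
After op 6 (type): buf='fooone' undo_depth=4 redo_depth=0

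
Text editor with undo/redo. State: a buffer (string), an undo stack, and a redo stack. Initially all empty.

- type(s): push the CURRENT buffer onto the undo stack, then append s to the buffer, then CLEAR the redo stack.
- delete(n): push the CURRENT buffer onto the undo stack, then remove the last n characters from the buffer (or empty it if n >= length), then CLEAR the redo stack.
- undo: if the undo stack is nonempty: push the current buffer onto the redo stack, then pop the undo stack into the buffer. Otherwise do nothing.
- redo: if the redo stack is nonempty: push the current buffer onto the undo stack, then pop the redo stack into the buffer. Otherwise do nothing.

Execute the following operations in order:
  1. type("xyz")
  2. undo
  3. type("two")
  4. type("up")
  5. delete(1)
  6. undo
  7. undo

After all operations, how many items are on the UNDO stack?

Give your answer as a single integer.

Answer: 1

Derivation:
After op 1 (type): buf='xyz' undo_depth=1 redo_depth=0
After op 2 (undo): buf='(empty)' undo_depth=0 redo_depth=1
After op 3 (type): buf='two' undo_depth=1 redo_depth=0
After op 4 (type): buf='twoup' undo_depth=2 redo_depth=0
After op 5 (delete): buf='twou' undo_depth=3 redo_depth=0
After op 6 (undo): buf='twoup' undo_depth=2 redo_depth=1
After op 7 (undo): buf='two' undo_depth=1 redo_depth=2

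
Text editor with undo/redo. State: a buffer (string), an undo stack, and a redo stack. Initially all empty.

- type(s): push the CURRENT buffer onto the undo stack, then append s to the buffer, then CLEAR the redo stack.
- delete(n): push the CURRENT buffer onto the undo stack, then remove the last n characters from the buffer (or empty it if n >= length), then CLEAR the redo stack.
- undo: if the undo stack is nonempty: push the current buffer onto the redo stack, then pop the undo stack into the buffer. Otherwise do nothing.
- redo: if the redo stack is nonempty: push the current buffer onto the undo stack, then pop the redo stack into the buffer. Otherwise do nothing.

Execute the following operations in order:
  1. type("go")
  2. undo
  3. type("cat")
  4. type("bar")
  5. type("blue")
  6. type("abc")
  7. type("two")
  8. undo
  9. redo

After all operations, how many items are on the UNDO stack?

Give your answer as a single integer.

Answer: 5

Derivation:
After op 1 (type): buf='go' undo_depth=1 redo_depth=0
After op 2 (undo): buf='(empty)' undo_depth=0 redo_depth=1
After op 3 (type): buf='cat' undo_depth=1 redo_depth=0
After op 4 (type): buf='catbar' undo_depth=2 redo_depth=0
After op 5 (type): buf='catbarblue' undo_depth=3 redo_depth=0
After op 6 (type): buf='catbarblueabc' undo_depth=4 redo_depth=0
After op 7 (type): buf='catbarblueabctwo' undo_depth=5 redo_depth=0
After op 8 (undo): buf='catbarblueabc' undo_depth=4 redo_depth=1
After op 9 (redo): buf='catbarblueabctwo' undo_depth=5 redo_depth=0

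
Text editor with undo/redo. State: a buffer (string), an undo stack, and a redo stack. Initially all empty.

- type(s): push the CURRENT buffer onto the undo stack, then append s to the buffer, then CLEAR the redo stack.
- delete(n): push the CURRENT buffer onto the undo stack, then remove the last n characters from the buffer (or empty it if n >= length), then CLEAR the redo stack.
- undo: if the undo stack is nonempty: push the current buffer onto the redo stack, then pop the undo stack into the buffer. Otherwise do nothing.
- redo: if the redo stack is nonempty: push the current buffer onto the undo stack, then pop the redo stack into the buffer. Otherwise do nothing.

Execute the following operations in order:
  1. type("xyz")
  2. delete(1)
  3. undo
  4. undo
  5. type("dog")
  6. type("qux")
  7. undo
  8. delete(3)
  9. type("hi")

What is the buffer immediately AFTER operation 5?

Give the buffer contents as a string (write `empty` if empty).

Answer: dog

Derivation:
After op 1 (type): buf='xyz' undo_depth=1 redo_depth=0
After op 2 (delete): buf='xy' undo_depth=2 redo_depth=0
After op 3 (undo): buf='xyz' undo_depth=1 redo_depth=1
After op 4 (undo): buf='(empty)' undo_depth=0 redo_depth=2
After op 5 (type): buf='dog' undo_depth=1 redo_depth=0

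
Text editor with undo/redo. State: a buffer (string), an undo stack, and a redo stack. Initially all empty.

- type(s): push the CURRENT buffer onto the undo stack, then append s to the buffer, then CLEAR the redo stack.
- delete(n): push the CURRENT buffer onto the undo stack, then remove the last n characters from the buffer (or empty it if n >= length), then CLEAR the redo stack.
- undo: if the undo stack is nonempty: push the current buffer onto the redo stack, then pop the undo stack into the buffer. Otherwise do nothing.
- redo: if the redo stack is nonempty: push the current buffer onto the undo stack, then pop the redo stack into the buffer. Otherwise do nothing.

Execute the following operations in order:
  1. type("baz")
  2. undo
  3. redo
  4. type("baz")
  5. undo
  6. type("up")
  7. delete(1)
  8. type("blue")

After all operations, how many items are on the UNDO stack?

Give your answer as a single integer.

After op 1 (type): buf='baz' undo_depth=1 redo_depth=0
After op 2 (undo): buf='(empty)' undo_depth=0 redo_depth=1
After op 3 (redo): buf='baz' undo_depth=1 redo_depth=0
After op 4 (type): buf='bazbaz' undo_depth=2 redo_depth=0
After op 5 (undo): buf='baz' undo_depth=1 redo_depth=1
After op 6 (type): buf='bazup' undo_depth=2 redo_depth=0
After op 7 (delete): buf='bazu' undo_depth=3 redo_depth=0
After op 8 (type): buf='bazublue' undo_depth=4 redo_depth=0

Answer: 4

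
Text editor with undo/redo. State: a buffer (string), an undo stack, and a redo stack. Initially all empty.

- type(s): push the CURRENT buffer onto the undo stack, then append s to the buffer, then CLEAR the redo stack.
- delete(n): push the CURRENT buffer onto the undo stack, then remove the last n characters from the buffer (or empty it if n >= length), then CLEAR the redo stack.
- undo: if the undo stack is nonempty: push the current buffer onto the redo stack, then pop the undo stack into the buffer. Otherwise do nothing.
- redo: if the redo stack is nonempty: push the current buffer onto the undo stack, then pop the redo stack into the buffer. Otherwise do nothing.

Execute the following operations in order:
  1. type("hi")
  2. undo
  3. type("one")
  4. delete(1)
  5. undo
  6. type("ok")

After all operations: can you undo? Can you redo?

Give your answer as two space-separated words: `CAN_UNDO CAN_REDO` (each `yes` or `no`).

Answer: yes no

Derivation:
After op 1 (type): buf='hi' undo_depth=1 redo_depth=0
After op 2 (undo): buf='(empty)' undo_depth=0 redo_depth=1
After op 3 (type): buf='one' undo_depth=1 redo_depth=0
After op 4 (delete): buf='on' undo_depth=2 redo_depth=0
After op 5 (undo): buf='one' undo_depth=1 redo_depth=1
After op 6 (type): buf='oneok' undo_depth=2 redo_depth=0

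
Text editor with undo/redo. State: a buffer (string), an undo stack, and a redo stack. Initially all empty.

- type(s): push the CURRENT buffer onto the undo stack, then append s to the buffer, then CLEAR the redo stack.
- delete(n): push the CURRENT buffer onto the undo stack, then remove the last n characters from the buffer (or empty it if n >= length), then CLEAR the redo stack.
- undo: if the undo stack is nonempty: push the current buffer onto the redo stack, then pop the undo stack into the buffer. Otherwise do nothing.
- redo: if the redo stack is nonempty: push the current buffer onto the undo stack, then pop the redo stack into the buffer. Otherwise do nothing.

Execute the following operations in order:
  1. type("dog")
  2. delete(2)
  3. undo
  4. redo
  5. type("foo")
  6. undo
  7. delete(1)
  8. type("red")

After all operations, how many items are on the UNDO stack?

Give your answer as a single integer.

After op 1 (type): buf='dog' undo_depth=1 redo_depth=0
After op 2 (delete): buf='d' undo_depth=2 redo_depth=0
After op 3 (undo): buf='dog' undo_depth=1 redo_depth=1
After op 4 (redo): buf='d' undo_depth=2 redo_depth=0
After op 5 (type): buf='dfoo' undo_depth=3 redo_depth=0
After op 6 (undo): buf='d' undo_depth=2 redo_depth=1
After op 7 (delete): buf='(empty)' undo_depth=3 redo_depth=0
After op 8 (type): buf='red' undo_depth=4 redo_depth=0

Answer: 4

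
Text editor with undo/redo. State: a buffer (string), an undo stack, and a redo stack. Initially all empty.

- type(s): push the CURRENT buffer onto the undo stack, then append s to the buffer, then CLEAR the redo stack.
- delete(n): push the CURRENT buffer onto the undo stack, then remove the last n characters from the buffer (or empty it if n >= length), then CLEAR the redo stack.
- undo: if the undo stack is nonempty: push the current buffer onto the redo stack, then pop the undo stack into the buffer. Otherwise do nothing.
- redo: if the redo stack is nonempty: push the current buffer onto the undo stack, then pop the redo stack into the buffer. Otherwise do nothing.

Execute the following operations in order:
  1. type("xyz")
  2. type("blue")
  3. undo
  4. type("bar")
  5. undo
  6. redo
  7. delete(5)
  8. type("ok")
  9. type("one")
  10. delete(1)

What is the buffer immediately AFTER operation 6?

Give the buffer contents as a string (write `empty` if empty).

After op 1 (type): buf='xyz' undo_depth=1 redo_depth=0
After op 2 (type): buf='xyzblue' undo_depth=2 redo_depth=0
After op 3 (undo): buf='xyz' undo_depth=1 redo_depth=1
After op 4 (type): buf='xyzbar' undo_depth=2 redo_depth=0
After op 5 (undo): buf='xyz' undo_depth=1 redo_depth=1
After op 6 (redo): buf='xyzbar' undo_depth=2 redo_depth=0

Answer: xyzbar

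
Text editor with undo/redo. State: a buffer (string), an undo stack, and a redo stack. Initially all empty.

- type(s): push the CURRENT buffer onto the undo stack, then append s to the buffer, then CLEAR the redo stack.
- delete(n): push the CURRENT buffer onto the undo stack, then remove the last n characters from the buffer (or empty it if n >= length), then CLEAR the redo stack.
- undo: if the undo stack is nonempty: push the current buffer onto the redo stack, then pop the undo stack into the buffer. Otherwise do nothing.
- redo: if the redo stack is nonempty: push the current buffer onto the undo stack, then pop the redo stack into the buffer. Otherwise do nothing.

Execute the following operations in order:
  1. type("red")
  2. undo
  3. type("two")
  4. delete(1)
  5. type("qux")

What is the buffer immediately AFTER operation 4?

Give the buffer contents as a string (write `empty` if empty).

After op 1 (type): buf='red' undo_depth=1 redo_depth=0
After op 2 (undo): buf='(empty)' undo_depth=0 redo_depth=1
After op 3 (type): buf='two' undo_depth=1 redo_depth=0
After op 4 (delete): buf='tw' undo_depth=2 redo_depth=0

Answer: tw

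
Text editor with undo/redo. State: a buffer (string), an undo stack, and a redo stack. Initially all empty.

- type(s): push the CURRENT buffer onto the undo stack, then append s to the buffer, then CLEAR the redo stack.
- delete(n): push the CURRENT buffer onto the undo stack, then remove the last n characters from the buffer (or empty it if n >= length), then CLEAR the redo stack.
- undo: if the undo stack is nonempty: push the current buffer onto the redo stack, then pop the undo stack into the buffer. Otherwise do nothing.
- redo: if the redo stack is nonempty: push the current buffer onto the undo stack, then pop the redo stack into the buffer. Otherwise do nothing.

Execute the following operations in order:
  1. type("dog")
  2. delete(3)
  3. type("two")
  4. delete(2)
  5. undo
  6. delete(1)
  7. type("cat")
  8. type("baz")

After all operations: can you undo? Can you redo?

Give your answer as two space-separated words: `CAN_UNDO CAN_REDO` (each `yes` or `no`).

Answer: yes no

Derivation:
After op 1 (type): buf='dog' undo_depth=1 redo_depth=0
After op 2 (delete): buf='(empty)' undo_depth=2 redo_depth=0
After op 3 (type): buf='two' undo_depth=3 redo_depth=0
After op 4 (delete): buf='t' undo_depth=4 redo_depth=0
After op 5 (undo): buf='two' undo_depth=3 redo_depth=1
After op 6 (delete): buf='tw' undo_depth=4 redo_depth=0
After op 7 (type): buf='twcat' undo_depth=5 redo_depth=0
After op 8 (type): buf='twcatbaz' undo_depth=6 redo_depth=0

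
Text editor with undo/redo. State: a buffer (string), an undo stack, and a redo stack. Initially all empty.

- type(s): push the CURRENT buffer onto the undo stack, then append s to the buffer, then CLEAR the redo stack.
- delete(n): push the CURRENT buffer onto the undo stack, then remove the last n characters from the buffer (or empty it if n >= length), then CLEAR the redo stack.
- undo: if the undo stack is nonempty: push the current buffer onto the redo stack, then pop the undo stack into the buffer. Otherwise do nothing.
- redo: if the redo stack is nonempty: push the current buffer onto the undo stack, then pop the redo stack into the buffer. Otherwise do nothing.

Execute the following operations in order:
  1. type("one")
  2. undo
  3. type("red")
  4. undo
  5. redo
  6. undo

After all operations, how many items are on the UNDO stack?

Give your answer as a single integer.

Answer: 0

Derivation:
After op 1 (type): buf='one' undo_depth=1 redo_depth=0
After op 2 (undo): buf='(empty)' undo_depth=0 redo_depth=1
After op 3 (type): buf='red' undo_depth=1 redo_depth=0
After op 4 (undo): buf='(empty)' undo_depth=0 redo_depth=1
After op 5 (redo): buf='red' undo_depth=1 redo_depth=0
After op 6 (undo): buf='(empty)' undo_depth=0 redo_depth=1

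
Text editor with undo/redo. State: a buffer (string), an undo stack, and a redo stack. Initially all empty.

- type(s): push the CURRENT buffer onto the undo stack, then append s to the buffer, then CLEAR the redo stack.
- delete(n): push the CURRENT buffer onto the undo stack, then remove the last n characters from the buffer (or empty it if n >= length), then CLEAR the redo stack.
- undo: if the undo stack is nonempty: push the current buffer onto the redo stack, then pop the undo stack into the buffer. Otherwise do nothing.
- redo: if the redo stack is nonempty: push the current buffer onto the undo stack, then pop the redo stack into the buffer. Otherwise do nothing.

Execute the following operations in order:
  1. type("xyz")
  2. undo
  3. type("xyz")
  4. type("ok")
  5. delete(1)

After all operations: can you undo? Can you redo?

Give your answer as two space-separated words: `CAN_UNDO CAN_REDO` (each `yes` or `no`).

Answer: yes no

Derivation:
After op 1 (type): buf='xyz' undo_depth=1 redo_depth=0
After op 2 (undo): buf='(empty)' undo_depth=0 redo_depth=1
After op 3 (type): buf='xyz' undo_depth=1 redo_depth=0
After op 4 (type): buf='xyzok' undo_depth=2 redo_depth=0
After op 5 (delete): buf='xyzo' undo_depth=3 redo_depth=0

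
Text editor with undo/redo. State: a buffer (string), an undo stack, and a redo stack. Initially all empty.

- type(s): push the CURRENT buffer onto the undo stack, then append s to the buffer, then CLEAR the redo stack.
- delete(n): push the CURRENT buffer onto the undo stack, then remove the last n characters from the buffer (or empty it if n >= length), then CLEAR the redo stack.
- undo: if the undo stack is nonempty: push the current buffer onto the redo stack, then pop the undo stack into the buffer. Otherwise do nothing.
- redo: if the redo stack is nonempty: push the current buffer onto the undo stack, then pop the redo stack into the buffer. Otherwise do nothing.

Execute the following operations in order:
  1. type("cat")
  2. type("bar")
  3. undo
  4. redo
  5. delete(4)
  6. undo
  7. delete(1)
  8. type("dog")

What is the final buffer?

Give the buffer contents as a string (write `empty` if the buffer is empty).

After op 1 (type): buf='cat' undo_depth=1 redo_depth=0
After op 2 (type): buf='catbar' undo_depth=2 redo_depth=0
After op 3 (undo): buf='cat' undo_depth=1 redo_depth=1
After op 4 (redo): buf='catbar' undo_depth=2 redo_depth=0
After op 5 (delete): buf='ca' undo_depth=3 redo_depth=0
After op 6 (undo): buf='catbar' undo_depth=2 redo_depth=1
After op 7 (delete): buf='catba' undo_depth=3 redo_depth=0
After op 8 (type): buf='catbadog' undo_depth=4 redo_depth=0

Answer: catbadog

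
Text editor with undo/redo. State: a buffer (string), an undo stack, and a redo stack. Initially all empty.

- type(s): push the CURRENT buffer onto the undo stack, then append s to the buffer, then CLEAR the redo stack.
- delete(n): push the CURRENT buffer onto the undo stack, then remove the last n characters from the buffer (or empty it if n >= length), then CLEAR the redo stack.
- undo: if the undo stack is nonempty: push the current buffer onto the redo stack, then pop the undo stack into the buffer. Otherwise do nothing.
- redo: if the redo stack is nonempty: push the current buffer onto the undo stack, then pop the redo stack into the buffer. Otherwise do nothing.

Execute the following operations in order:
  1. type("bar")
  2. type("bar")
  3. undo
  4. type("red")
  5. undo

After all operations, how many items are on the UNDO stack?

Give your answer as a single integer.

Answer: 1

Derivation:
After op 1 (type): buf='bar' undo_depth=1 redo_depth=0
After op 2 (type): buf='barbar' undo_depth=2 redo_depth=0
After op 3 (undo): buf='bar' undo_depth=1 redo_depth=1
After op 4 (type): buf='barred' undo_depth=2 redo_depth=0
After op 5 (undo): buf='bar' undo_depth=1 redo_depth=1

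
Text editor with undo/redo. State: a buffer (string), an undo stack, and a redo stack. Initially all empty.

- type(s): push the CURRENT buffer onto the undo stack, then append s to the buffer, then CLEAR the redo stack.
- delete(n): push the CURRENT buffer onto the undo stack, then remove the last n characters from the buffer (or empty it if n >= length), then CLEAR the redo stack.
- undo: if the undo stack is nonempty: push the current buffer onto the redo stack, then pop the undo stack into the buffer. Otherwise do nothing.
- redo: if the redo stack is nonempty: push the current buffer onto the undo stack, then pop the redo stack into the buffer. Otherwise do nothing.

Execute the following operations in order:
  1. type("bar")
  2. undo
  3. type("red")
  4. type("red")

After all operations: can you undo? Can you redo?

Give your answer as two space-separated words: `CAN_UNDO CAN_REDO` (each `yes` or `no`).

After op 1 (type): buf='bar' undo_depth=1 redo_depth=0
After op 2 (undo): buf='(empty)' undo_depth=0 redo_depth=1
After op 3 (type): buf='red' undo_depth=1 redo_depth=0
After op 4 (type): buf='redred' undo_depth=2 redo_depth=0

Answer: yes no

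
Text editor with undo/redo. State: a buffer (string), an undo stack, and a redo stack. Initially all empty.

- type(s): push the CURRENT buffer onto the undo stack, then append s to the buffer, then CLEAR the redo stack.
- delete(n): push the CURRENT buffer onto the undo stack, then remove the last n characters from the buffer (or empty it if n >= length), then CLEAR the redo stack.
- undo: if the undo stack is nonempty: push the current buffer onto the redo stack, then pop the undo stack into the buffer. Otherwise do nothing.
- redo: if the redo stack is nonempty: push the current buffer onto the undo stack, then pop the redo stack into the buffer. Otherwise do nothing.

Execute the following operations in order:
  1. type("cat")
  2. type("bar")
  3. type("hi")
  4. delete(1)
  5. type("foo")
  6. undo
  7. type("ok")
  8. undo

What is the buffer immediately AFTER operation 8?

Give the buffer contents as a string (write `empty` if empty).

Answer: catbarh

Derivation:
After op 1 (type): buf='cat' undo_depth=1 redo_depth=0
After op 2 (type): buf='catbar' undo_depth=2 redo_depth=0
After op 3 (type): buf='catbarhi' undo_depth=3 redo_depth=0
After op 4 (delete): buf='catbarh' undo_depth=4 redo_depth=0
After op 5 (type): buf='catbarhfoo' undo_depth=5 redo_depth=0
After op 6 (undo): buf='catbarh' undo_depth=4 redo_depth=1
After op 7 (type): buf='catbarhok' undo_depth=5 redo_depth=0
After op 8 (undo): buf='catbarh' undo_depth=4 redo_depth=1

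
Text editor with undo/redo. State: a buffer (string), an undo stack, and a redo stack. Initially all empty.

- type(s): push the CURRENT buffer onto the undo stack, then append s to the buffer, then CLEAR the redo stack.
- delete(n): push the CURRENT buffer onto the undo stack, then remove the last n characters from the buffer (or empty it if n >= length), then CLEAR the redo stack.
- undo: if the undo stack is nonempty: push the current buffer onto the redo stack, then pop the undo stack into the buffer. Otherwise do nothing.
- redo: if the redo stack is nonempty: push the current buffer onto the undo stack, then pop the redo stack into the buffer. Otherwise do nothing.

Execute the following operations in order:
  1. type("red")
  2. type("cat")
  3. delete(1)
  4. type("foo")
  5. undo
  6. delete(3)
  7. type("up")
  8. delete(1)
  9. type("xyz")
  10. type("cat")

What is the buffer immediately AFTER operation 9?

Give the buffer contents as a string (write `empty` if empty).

Answer: reuxyz

Derivation:
After op 1 (type): buf='red' undo_depth=1 redo_depth=0
After op 2 (type): buf='redcat' undo_depth=2 redo_depth=0
After op 3 (delete): buf='redca' undo_depth=3 redo_depth=0
After op 4 (type): buf='redcafoo' undo_depth=4 redo_depth=0
After op 5 (undo): buf='redca' undo_depth=3 redo_depth=1
After op 6 (delete): buf='re' undo_depth=4 redo_depth=0
After op 7 (type): buf='reup' undo_depth=5 redo_depth=0
After op 8 (delete): buf='reu' undo_depth=6 redo_depth=0
After op 9 (type): buf='reuxyz' undo_depth=7 redo_depth=0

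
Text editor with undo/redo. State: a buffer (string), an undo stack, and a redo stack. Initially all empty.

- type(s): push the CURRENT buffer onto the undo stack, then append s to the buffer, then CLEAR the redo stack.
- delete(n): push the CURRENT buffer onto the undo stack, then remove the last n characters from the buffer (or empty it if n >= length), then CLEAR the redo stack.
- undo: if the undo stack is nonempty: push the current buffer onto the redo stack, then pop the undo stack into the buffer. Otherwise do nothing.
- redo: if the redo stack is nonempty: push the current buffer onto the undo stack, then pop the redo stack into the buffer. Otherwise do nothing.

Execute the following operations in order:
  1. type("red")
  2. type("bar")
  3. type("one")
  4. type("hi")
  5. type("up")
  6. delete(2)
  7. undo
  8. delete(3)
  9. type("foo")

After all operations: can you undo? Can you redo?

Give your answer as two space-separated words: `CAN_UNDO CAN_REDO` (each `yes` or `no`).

After op 1 (type): buf='red' undo_depth=1 redo_depth=0
After op 2 (type): buf='redbar' undo_depth=2 redo_depth=0
After op 3 (type): buf='redbarone' undo_depth=3 redo_depth=0
After op 4 (type): buf='redbaronehi' undo_depth=4 redo_depth=0
After op 5 (type): buf='redbaronehiup' undo_depth=5 redo_depth=0
After op 6 (delete): buf='redbaronehi' undo_depth=6 redo_depth=0
After op 7 (undo): buf='redbaronehiup' undo_depth=5 redo_depth=1
After op 8 (delete): buf='redbaroneh' undo_depth=6 redo_depth=0
After op 9 (type): buf='redbaronehfoo' undo_depth=7 redo_depth=0

Answer: yes no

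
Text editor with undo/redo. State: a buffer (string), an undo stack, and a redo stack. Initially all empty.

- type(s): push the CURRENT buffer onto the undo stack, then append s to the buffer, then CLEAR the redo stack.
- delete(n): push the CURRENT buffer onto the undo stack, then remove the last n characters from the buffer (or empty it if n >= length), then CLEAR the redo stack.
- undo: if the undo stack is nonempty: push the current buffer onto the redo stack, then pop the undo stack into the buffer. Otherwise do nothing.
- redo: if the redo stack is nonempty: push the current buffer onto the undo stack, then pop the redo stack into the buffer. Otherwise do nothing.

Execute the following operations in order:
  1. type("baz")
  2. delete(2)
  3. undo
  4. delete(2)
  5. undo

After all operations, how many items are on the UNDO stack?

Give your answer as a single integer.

After op 1 (type): buf='baz' undo_depth=1 redo_depth=0
After op 2 (delete): buf='b' undo_depth=2 redo_depth=0
After op 3 (undo): buf='baz' undo_depth=1 redo_depth=1
After op 4 (delete): buf='b' undo_depth=2 redo_depth=0
After op 5 (undo): buf='baz' undo_depth=1 redo_depth=1

Answer: 1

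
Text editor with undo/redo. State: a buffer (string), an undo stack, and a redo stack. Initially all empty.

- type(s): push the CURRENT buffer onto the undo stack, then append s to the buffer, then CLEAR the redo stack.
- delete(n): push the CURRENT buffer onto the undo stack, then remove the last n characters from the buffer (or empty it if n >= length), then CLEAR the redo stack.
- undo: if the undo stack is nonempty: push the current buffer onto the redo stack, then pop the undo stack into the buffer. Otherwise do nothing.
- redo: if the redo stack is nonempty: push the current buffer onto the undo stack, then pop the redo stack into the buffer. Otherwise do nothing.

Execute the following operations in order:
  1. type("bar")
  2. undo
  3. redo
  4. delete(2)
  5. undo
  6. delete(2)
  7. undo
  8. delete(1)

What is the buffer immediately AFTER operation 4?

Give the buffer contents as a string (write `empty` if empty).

After op 1 (type): buf='bar' undo_depth=1 redo_depth=0
After op 2 (undo): buf='(empty)' undo_depth=0 redo_depth=1
After op 3 (redo): buf='bar' undo_depth=1 redo_depth=0
After op 4 (delete): buf='b' undo_depth=2 redo_depth=0

Answer: b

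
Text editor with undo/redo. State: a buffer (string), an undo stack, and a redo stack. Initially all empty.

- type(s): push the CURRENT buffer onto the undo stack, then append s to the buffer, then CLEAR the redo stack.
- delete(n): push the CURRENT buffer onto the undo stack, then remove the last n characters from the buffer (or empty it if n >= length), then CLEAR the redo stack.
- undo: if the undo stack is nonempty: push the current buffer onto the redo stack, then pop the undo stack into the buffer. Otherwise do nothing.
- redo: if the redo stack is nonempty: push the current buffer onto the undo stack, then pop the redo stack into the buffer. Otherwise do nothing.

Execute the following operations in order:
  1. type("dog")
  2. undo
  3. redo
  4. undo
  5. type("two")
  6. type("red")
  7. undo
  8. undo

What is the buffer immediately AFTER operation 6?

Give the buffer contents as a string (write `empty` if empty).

Answer: twored

Derivation:
After op 1 (type): buf='dog' undo_depth=1 redo_depth=0
After op 2 (undo): buf='(empty)' undo_depth=0 redo_depth=1
After op 3 (redo): buf='dog' undo_depth=1 redo_depth=0
After op 4 (undo): buf='(empty)' undo_depth=0 redo_depth=1
After op 5 (type): buf='two' undo_depth=1 redo_depth=0
After op 6 (type): buf='twored' undo_depth=2 redo_depth=0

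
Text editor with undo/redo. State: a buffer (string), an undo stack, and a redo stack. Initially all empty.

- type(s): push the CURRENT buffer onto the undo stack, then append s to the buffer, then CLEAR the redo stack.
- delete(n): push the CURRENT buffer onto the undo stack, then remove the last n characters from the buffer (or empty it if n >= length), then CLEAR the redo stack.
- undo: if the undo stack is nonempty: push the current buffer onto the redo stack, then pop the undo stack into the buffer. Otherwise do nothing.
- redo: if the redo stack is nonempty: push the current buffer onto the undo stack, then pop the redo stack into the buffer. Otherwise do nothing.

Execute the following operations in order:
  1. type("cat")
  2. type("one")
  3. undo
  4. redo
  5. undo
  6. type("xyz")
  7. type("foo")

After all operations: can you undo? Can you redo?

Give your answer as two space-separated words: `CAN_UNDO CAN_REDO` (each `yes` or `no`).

Answer: yes no

Derivation:
After op 1 (type): buf='cat' undo_depth=1 redo_depth=0
After op 2 (type): buf='catone' undo_depth=2 redo_depth=0
After op 3 (undo): buf='cat' undo_depth=1 redo_depth=1
After op 4 (redo): buf='catone' undo_depth=2 redo_depth=0
After op 5 (undo): buf='cat' undo_depth=1 redo_depth=1
After op 6 (type): buf='catxyz' undo_depth=2 redo_depth=0
After op 7 (type): buf='catxyzfoo' undo_depth=3 redo_depth=0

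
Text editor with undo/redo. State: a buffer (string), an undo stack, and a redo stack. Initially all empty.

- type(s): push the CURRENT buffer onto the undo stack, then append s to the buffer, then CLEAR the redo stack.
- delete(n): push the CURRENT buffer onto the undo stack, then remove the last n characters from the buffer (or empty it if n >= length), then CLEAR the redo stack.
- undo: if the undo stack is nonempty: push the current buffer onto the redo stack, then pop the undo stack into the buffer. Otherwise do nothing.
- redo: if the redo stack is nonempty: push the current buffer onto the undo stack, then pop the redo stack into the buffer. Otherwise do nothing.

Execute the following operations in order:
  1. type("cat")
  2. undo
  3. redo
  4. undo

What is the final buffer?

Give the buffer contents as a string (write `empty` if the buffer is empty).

After op 1 (type): buf='cat' undo_depth=1 redo_depth=0
After op 2 (undo): buf='(empty)' undo_depth=0 redo_depth=1
After op 3 (redo): buf='cat' undo_depth=1 redo_depth=0
After op 4 (undo): buf='(empty)' undo_depth=0 redo_depth=1

Answer: empty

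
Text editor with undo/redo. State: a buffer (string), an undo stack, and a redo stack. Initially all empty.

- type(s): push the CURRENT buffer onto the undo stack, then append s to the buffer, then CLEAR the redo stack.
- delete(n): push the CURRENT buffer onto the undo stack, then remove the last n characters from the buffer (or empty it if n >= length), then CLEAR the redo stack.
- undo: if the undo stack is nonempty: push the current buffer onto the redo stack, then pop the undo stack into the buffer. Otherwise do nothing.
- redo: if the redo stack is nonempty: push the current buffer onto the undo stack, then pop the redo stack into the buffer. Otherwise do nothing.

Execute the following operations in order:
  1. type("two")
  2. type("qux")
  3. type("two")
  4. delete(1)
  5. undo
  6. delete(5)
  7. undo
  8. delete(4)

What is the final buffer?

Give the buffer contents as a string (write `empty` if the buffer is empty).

After op 1 (type): buf='two' undo_depth=1 redo_depth=0
After op 2 (type): buf='twoqux' undo_depth=2 redo_depth=0
After op 3 (type): buf='twoquxtwo' undo_depth=3 redo_depth=0
After op 4 (delete): buf='twoquxtw' undo_depth=4 redo_depth=0
After op 5 (undo): buf='twoquxtwo' undo_depth=3 redo_depth=1
After op 6 (delete): buf='twoq' undo_depth=4 redo_depth=0
After op 7 (undo): buf='twoquxtwo' undo_depth=3 redo_depth=1
After op 8 (delete): buf='twoqu' undo_depth=4 redo_depth=0

Answer: twoqu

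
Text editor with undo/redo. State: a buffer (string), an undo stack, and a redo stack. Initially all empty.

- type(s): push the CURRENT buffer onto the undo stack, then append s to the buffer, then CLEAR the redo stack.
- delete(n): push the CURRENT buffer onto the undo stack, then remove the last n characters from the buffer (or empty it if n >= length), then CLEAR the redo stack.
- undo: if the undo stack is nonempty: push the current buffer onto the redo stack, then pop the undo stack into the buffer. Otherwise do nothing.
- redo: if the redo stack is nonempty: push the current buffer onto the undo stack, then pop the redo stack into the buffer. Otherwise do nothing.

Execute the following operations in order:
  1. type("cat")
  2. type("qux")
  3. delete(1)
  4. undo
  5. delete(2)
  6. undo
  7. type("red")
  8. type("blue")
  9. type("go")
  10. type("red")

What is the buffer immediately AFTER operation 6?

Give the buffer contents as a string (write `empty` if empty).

After op 1 (type): buf='cat' undo_depth=1 redo_depth=0
After op 2 (type): buf='catqux' undo_depth=2 redo_depth=0
After op 3 (delete): buf='catqu' undo_depth=3 redo_depth=0
After op 4 (undo): buf='catqux' undo_depth=2 redo_depth=1
After op 5 (delete): buf='catq' undo_depth=3 redo_depth=0
After op 6 (undo): buf='catqux' undo_depth=2 redo_depth=1

Answer: catqux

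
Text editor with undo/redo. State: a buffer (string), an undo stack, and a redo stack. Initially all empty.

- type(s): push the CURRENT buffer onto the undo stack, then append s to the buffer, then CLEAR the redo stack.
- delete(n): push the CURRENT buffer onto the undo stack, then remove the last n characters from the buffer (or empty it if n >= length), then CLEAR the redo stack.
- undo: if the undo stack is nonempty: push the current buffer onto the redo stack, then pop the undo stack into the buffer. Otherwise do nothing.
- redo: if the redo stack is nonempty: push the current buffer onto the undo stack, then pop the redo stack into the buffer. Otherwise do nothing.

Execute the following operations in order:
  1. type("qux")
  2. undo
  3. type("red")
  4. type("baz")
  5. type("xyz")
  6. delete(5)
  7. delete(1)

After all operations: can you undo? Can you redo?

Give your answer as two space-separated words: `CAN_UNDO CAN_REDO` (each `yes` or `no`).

After op 1 (type): buf='qux' undo_depth=1 redo_depth=0
After op 2 (undo): buf='(empty)' undo_depth=0 redo_depth=1
After op 3 (type): buf='red' undo_depth=1 redo_depth=0
After op 4 (type): buf='redbaz' undo_depth=2 redo_depth=0
After op 5 (type): buf='redbazxyz' undo_depth=3 redo_depth=0
After op 6 (delete): buf='redb' undo_depth=4 redo_depth=0
After op 7 (delete): buf='red' undo_depth=5 redo_depth=0

Answer: yes no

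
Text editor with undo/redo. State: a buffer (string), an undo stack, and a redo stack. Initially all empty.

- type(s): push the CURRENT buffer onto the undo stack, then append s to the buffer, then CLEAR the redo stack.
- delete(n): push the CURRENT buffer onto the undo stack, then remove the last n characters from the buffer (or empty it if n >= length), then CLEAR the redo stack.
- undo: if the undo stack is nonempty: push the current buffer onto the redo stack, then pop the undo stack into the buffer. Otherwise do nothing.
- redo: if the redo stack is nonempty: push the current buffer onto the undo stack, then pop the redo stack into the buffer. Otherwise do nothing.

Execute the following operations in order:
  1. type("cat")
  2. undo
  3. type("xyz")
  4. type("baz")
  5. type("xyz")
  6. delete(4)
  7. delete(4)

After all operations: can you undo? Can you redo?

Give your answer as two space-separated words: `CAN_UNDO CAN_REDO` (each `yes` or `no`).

Answer: yes no

Derivation:
After op 1 (type): buf='cat' undo_depth=1 redo_depth=0
After op 2 (undo): buf='(empty)' undo_depth=0 redo_depth=1
After op 3 (type): buf='xyz' undo_depth=1 redo_depth=0
After op 4 (type): buf='xyzbaz' undo_depth=2 redo_depth=0
After op 5 (type): buf='xyzbazxyz' undo_depth=3 redo_depth=0
After op 6 (delete): buf='xyzba' undo_depth=4 redo_depth=0
After op 7 (delete): buf='x' undo_depth=5 redo_depth=0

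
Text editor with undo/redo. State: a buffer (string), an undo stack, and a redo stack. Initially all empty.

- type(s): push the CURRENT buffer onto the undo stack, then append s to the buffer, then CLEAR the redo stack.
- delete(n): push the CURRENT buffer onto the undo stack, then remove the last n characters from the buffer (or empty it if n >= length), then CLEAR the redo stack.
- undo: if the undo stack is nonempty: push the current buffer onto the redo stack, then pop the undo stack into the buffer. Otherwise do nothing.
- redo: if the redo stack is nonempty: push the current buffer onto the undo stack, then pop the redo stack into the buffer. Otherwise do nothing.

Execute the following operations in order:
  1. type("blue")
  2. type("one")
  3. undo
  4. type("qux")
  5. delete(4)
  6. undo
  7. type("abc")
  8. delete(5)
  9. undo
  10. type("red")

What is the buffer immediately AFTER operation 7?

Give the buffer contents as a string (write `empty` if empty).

Answer: bluequxabc

Derivation:
After op 1 (type): buf='blue' undo_depth=1 redo_depth=0
After op 2 (type): buf='blueone' undo_depth=2 redo_depth=0
After op 3 (undo): buf='blue' undo_depth=1 redo_depth=1
After op 4 (type): buf='bluequx' undo_depth=2 redo_depth=0
After op 5 (delete): buf='blu' undo_depth=3 redo_depth=0
After op 6 (undo): buf='bluequx' undo_depth=2 redo_depth=1
After op 7 (type): buf='bluequxabc' undo_depth=3 redo_depth=0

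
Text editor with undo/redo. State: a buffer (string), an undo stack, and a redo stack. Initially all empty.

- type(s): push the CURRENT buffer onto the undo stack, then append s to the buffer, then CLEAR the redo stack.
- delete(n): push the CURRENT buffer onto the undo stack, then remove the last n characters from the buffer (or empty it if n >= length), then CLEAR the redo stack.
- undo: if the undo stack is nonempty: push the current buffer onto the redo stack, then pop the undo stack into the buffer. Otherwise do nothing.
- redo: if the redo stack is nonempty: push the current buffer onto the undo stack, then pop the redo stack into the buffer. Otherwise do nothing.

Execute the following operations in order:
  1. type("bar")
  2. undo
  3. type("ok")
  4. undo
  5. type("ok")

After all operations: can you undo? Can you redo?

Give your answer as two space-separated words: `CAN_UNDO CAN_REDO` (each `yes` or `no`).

Answer: yes no

Derivation:
After op 1 (type): buf='bar' undo_depth=1 redo_depth=0
After op 2 (undo): buf='(empty)' undo_depth=0 redo_depth=1
After op 3 (type): buf='ok' undo_depth=1 redo_depth=0
After op 4 (undo): buf='(empty)' undo_depth=0 redo_depth=1
After op 5 (type): buf='ok' undo_depth=1 redo_depth=0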